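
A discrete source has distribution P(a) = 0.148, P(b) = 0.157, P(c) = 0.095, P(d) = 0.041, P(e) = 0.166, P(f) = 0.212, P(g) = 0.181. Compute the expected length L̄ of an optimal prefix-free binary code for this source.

2.743 bits/symbol

Repeatedly combine the two least-probable nodes; the expected code length is the sum of the merged weights.
merge 41/1000 + 19/200 → 17/125
merge 17/125 + 37/250 → 71/250
merge 157/1000 + 83/500 → 323/1000
merge 181/1000 + 53/250 → 393/1000
merge 71/250 + 323/1000 → 607/1000
merge 393/1000 + 607/1000 → 1
L = 17/125 + 71/250 + 323/1000 + 393/1000 + 607/1000 + 1 = 2743/1000 = 2.743 bits/symbol.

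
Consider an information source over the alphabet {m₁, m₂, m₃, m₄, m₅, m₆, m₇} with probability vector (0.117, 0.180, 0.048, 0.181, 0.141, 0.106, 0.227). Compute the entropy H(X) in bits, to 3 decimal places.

H = −Σ pᵢ log₂ pᵢ.
−0.117·log₂(0.117) = 0.3622
−0.180·log₂(0.180) = 0.4453
−0.048·log₂(0.048) = 0.2103
−0.181·log₂(0.181) = 0.4463
−0.141·log₂(0.141) = 0.3985
−0.106·log₂(0.106) = 0.3432
−0.227·log₂(0.227) = 0.4856
Sum ≈ 2.6914 → 2.691 bits.

2.691 bits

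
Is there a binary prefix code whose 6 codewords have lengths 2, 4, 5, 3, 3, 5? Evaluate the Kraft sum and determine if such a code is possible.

With common denominator 2^5 = 32: Σ 2^(−ℓᵢ) = 8/32 + 2/32 + 1/32 + 4/32 + 4/32 + 1/32 = 20/32 = 0.625.
Kraft's inequality requires Σ ≤ 1; here Σ = 0.625 ≤ 1, so such a prefix code exists.

0.625; yes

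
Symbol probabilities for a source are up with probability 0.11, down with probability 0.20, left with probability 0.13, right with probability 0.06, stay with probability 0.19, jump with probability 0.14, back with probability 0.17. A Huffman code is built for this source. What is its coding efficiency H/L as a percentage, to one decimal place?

Entropy H = −Σ p log₂ p ≈ 2.7278 bits.
Huffman merges: 3/50+11/100→17/100; 13/100+7/50→27/100; 17/100+17/100→17/50; 19/100+1/5→39/100; 27/100+17/50→61/100; 39/100+61/100→1. L = 139/50 ≈ 2.7800.
Efficiency = H/L = 2.7278/2.7800 = 98.1%.

98.1%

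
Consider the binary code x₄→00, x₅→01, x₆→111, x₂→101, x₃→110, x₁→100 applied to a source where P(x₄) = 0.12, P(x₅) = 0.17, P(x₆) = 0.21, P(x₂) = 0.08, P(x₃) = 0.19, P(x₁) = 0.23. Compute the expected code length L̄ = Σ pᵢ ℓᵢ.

L̄ = Σ pᵢ·ℓᵢ = 0.12·2 + 0.17·2 + 0.21·3 + 0.08·3 + 0.19·3 + 0.23·3 = 2.71 bits/symbol.

2.71 bits/symbol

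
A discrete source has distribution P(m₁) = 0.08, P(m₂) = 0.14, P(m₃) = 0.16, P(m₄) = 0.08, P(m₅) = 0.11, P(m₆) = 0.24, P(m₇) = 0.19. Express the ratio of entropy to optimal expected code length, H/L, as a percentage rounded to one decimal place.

Entropy H = −Σ p log₂ p ≈ 2.7028 bits.
Huffman merges: 2/25+2/25→4/25; 11/100+7/50→1/4; 4/25+4/25→8/25; 19/100+6/25→43/100; 1/4+8/25→57/100; 43/100+57/100→1. L = 273/100 ≈ 2.7300.
Efficiency = H/L = 2.7028/2.7300 = 99.0%.

99.0%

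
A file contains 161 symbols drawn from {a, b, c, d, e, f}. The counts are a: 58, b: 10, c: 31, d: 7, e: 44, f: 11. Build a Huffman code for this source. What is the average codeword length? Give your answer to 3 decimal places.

2.280 bits/symbol

Probabilities are the counts divided by 161.
Repeatedly combine the two least-probable nodes; the expected code length is the sum of the merged weights.
merge 1/23 + 10/161 → 17/161
merge 11/161 + 17/161 → 4/23
merge 4/23 + 31/161 → 59/161
merge 44/161 + 58/161 → 102/161
merge 59/161 + 102/161 → 1
L = 17/161 + 4/23 + 59/161 + 102/161 + 1 = 367/161 ≈ 2.280 bits/symbol.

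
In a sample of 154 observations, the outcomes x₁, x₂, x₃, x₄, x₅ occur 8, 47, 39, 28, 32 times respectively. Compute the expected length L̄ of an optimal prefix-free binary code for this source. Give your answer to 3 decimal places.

2.234 bits/symbol

Probabilities are the counts divided by 154.
Repeatedly combine the two least-probable nodes; the expected code length is the sum of the merged weights.
merge 4/77 + 2/11 → 18/77
merge 16/77 + 18/77 → 34/77
merge 39/154 + 47/154 → 43/77
merge 34/77 + 43/77 → 1
L = 18/77 + 34/77 + 43/77 + 1 = 172/77 ≈ 2.234 bits/symbol.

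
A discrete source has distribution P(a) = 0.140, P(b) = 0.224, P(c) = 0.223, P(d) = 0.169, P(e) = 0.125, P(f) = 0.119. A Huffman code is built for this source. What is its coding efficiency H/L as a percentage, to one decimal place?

99.4%

Entropy H = −Σ p log₂ p ≈ 2.5373 bits.
Huffman merges: 119/1000+1/8→61/250; 7/50+169/1000→309/1000; 223/1000+28/125→447/1000; 61/250+309/1000→553/1000; 447/1000+553/1000→1. L = 2553/1000 ≈ 2.5530.
Efficiency = H/L = 2.5373/2.5530 = 99.4%.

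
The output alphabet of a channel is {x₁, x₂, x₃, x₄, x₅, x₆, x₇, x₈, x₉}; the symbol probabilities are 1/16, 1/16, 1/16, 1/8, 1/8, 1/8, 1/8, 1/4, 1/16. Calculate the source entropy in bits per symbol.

3 bits

Each probability is a power of 1/2, so log₂(1/p) is an integer.
H = Σ p·log₂(1/p) = 1/16·4 + 1/16·4 + 1/16·4 + 1/8·3 + 1/8·3 + 1/8·3 + 1/8·3 + 1/4·2 + 1/16·4 = 3 bits.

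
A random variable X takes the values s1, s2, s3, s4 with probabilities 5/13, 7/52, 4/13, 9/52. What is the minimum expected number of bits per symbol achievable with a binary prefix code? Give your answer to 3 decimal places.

1.923 bits/symbol

Repeatedly combine the two least-probable nodes; the expected code length is the sum of the merged weights.
merge 7/52 + 9/52 → 4/13
merge 4/13 + 4/13 → 8/13
merge 5/13 + 8/13 → 1
L = 4/13 + 8/13 + 1 = 25/13 ≈ 1.923 bits/symbol.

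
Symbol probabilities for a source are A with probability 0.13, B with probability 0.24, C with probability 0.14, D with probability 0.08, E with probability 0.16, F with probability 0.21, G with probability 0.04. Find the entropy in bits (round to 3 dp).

H = −Σ pᵢ log₂ pᵢ.
−0.13·log₂(0.13) = 0.3826
−0.24·log₂(0.24) = 0.4941
−0.14·log₂(0.14) = 0.3971
−0.08·log₂(0.08) = 0.2915
−0.16·log₂(0.16) = 0.4230
−0.21·log₂(0.21) = 0.4728
−0.04·log₂(0.04) = 0.1858
Sum ≈ 2.6470 → 2.647 bits.

2.647 bits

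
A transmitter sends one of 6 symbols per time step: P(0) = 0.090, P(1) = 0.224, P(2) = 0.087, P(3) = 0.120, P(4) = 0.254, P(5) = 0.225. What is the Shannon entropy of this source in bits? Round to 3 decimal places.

H = −Σ pᵢ log₂ pᵢ.
−0.090·log₂(0.090) = 0.3127
−0.224·log₂(0.224) = 0.4835
−0.087·log₂(0.087) = 0.3065
−0.120·log₂(0.120) = 0.3671
−0.254·log₂(0.254) = 0.5022
−0.225·log₂(0.225) = 0.4842
Sum ≈ 2.4561 → 2.456 bits.

2.456 bits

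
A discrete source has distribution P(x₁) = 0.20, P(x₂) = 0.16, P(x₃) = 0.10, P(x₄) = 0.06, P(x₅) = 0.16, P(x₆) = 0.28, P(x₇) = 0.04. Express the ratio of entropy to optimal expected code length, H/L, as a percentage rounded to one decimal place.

98.7%

Entropy H = −Σ p log₂ p ≈ 2.5861 bits.
Huffman merges: 1/25+3/50→1/10; 1/10+1/10→1/5; 4/25+4/25→8/25; 1/5+1/5→2/5; 7/25+8/25→3/5; 2/5+3/5→1. L = 131/50 ≈ 2.6200.
Efficiency = H/L = 2.5861/2.6200 = 98.7%.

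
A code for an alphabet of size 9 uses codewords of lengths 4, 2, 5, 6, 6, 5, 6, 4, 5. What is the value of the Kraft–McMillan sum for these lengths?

0.515625

With common denominator 2^6 = 64: Σ 2^(−ℓᵢ) = 4/64 + 16/64 + 2/64 + 1/64 + 1/64 + 2/64 + 1/64 + 4/64 + 2/64 = 33/64 = 0.515625.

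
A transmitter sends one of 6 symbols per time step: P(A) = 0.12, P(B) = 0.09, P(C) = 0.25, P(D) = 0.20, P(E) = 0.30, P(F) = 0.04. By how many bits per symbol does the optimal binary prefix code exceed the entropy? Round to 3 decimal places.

0.029 bits

Entropy H = −Σ p log₂ p ≈ 2.3510 bits.
Huffman merges: 1/25+9/100→13/100; 3/25+13/100→1/4; 1/5+1/4→9/20; 1/4+3/10→11/20; 9/20+11/20→1. L = 119/50 ≈ 2.3800.
L − H = 2.3800 − 2.3510 = 0.029 bits.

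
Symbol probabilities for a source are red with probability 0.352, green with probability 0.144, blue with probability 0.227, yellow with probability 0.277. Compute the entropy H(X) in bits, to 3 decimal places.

H = −Σ pᵢ log₂ pᵢ.
−0.352·log₂(0.352) = 0.5302
−0.144·log₂(0.144) = 0.4026
−0.227·log₂(0.227) = 0.4856
−0.277·log₂(0.277) = 0.5130
Sum ≈ 1.9315 → 1.931 bits.

1.931 bits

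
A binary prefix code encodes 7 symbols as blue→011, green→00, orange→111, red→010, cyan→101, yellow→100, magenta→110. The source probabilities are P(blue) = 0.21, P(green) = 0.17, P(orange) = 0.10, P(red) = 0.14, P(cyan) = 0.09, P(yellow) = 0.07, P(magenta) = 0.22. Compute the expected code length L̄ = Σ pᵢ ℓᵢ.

2.83 bits/symbol

L̄ = Σ pᵢ·ℓᵢ = 0.21·3 + 0.17·2 + 0.10·3 + 0.14·3 + 0.09·3 + 0.07·3 + 0.22·3 = 2.83 bits/symbol.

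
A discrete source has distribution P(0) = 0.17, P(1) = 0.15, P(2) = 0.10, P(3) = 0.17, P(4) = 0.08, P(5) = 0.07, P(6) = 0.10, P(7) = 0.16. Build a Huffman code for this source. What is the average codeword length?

2.98 bits/symbol

Repeatedly combine the two least-probable nodes; the expected code length is the sum of the merged weights.
merge 7/100 + 2/25 → 3/20
merge 1/10 + 1/10 → 1/5
merge 3/20 + 3/20 → 3/10
merge 4/25 + 17/100 → 33/100
merge 17/100 + 1/5 → 37/100
merge 3/10 + 33/100 → 63/100
merge 37/100 + 63/100 → 1
L = 3/20 + 1/5 + 3/10 + 33/100 + 37/100 + 63/100 + 1 = 149/50 = 2.98 bits/symbol.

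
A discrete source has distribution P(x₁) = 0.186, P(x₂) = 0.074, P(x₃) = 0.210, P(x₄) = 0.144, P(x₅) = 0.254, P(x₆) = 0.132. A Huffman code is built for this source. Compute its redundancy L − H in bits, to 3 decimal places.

0.043 bits

Entropy H = −Σ p log₂ p ≈ 2.4926 bits.
Huffman merges: 37/500+33/250→103/500; 18/125+93/500→33/100; 103/500+21/100→52/125; 127/500+33/100→73/125; 52/125+73/125→1. L = 317/125 ≈ 2.5360.
L − H = 2.5360 − 2.4926 = 0.043 bits.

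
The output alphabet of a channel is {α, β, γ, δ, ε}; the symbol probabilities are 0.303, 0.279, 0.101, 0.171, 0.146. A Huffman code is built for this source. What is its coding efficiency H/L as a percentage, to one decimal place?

98.4%

Entropy H = −Σ p log₂ p ≈ 2.2108 bits.
Huffman merges: 101/1000+73/500→247/1000; 171/1000+247/1000→209/500; 279/1000+303/1000→291/500; 209/500+291/500→1. L = 2247/1000 ≈ 2.2470.
Efficiency = H/L = 2.2108/2.2470 = 98.4%.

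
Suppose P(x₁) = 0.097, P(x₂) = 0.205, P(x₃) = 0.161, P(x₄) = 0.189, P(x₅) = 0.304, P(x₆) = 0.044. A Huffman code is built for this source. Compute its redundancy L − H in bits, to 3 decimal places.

Entropy H = −Σ p log₂ p ≈ 2.3942 bits.
Huffman merges: 11/250+97/1000→141/1000; 141/1000+161/1000→151/500; 189/1000+41/200→197/500; 151/500+38/125→303/500; 197/500+303/500→1. L = 2443/1000 ≈ 2.4430.
L − H = 2.4430 − 2.3942 = 0.049 bits.

0.049 bits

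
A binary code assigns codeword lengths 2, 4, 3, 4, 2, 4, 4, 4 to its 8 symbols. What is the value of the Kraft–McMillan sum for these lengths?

0.9375

With common denominator 2^4 = 16: Σ 2^(−ℓᵢ) = 4/16 + 1/16 + 2/16 + 1/16 + 4/16 + 1/16 + 1/16 + 1/16 = 15/16 = 0.9375.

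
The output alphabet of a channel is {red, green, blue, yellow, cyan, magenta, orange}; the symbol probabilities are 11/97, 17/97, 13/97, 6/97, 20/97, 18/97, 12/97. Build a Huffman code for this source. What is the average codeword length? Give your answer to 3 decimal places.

Repeatedly combine the two least-probable nodes; the expected code length is the sum of the merged weights.
merge 6/97 + 11/97 → 17/97
merge 12/97 + 13/97 → 25/97
merge 17/97 + 17/97 → 34/97
merge 18/97 + 20/97 → 38/97
merge 25/97 + 34/97 → 59/97
merge 38/97 + 59/97 → 1
L = 17/97 + 25/97 + 34/97 + 38/97 + 59/97 + 1 = 270/97 ≈ 2.784 bits/symbol.

2.784 bits/symbol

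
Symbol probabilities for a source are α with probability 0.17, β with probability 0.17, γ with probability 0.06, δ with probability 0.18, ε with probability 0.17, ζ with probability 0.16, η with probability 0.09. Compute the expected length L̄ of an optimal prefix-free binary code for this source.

Repeatedly combine the two least-probable nodes; the expected code length is the sum of the merged weights.
merge 3/50 + 9/100 → 3/20
merge 3/20 + 4/25 → 31/100
merge 17/100 + 17/100 → 17/50
merge 17/100 + 9/50 → 7/20
merge 31/100 + 17/50 → 13/20
merge 7/20 + 13/20 → 1
L = 3/20 + 31/100 + 17/50 + 7/20 + 13/20 + 1 = 14/5 = 2.8 bits/symbol.

2.8 bits/symbol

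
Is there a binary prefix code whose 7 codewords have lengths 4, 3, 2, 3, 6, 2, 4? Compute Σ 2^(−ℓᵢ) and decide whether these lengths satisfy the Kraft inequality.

With common denominator 2^6 = 64: Σ 2^(−ℓᵢ) = 4/64 + 8/64 + 16/64 + 8/64 + 1/64 + 16/64 + 4/64 = 57/64 = 0.890625.
Kraft's inequality requires Σ ≤ 1; here Σ = 0.890625 ≤ 1, so such a prefix code exists.

0.890625; yes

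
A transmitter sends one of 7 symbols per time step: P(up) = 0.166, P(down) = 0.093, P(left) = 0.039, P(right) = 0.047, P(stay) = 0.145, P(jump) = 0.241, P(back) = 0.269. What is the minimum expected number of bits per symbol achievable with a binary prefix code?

2.576 bits/symbol

Repeatedly combine the two least-probable nodes; the expected code length is the sum of the merged weights.
merge 39/1000 + 47/1000 → 43/500
merge 43/500 + 93/1000 → 179/1000
merge 29/200 + 83/500 → 311/1000
merge 179/1000 + 241/1000 → 21/50
merge 269/1000 + 311/1000 → 29/50
merge 21/50 + 29/50 → 1
L = 43/500 + 179/1000 + 311/1000 + 21/50 + 29/50 + 1 = 322/125 = 2.576 bits/symbol.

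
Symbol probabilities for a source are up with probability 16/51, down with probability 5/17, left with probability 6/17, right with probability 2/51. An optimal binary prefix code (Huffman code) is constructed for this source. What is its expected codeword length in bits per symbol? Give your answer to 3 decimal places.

Repeatedly combine the two least-probable nodes; the expected code length is the sum of the merged weights.
merge 2/51 + 5/17 → 1/3
merge 16/51 + 1/3 → 11/17
merge 6/17 + 11/17 → 1
L = 1/3 + 11/17 + 1 = 101/51 ≈ 1.980 bits/symbol.

1.980 bits/symbol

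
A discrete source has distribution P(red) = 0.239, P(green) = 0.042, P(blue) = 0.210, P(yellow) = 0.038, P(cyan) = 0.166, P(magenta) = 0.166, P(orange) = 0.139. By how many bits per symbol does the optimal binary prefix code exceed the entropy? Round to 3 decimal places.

Entropy H = −Σ p log₂ p ≈ 2.5935 bits.
Huffman merges: 19/500+21/500→2/25; 2/25+139/1000→219/1000; 83/500+83/500→83/250; 21/100+219/1000→429/1000; 239/1000+83/250→571/1000; 429/1000+571/1000→1. L = 2631/1000 ≈ 2.6310.
L − H = 2.6310 − 2.5935 = 0.037 bits.

0.037 bits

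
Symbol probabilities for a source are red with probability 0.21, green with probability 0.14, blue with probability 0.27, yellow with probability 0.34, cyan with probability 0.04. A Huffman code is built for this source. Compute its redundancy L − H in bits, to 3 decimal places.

Entropy H = −Σ p log₂ p ≈ 2.0949 bits.
Huffman merges: 1/25+7/50→9/50; 9/50+21/100→39/100; 27/100+17/50→61/100; 39/100+61/100→1. L = 109/50 ≈ 2.1800.
L − H = 2.1800 − 2.0949 = 0.085 bits.

0.085 bits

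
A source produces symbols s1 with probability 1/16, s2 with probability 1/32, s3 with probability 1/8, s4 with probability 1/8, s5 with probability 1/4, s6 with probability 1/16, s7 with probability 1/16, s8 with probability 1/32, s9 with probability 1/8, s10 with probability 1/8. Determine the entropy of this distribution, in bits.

Each probability is a power of 1/2, so log₂(1/p) is an integer.
H = Σ p·log₂(1/p) = 1/16·4 + 1/32·5 + 1/8·3 + 1/8·3 + 1/4·2 + 1/16·4 + 1/16·4 + 1/32·5 + 1/8·3 + 1/8·3 = 3.0625 bits.

3.0625 bits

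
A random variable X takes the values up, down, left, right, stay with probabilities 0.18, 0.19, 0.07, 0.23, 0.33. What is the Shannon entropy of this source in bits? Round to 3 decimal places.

2.185 bits

H = −Σ pᵢ log₂ pᵢ.
−0.18·log₂(0.18) = 0.4453
−0.19·log₂(0.19) = 0.4552
−0.07·log₂(0.07) = 0.2686
−0.23·log₂(0.23) = 0.4877
−0.33·log₂(0.33) = 0.5278
Sum ≈ 2.1846 → 2.185 bits.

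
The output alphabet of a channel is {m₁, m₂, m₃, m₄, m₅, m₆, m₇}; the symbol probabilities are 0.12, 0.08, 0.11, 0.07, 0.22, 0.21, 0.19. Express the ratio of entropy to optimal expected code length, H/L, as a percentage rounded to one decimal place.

Entropy H = −Σ p log₂ p ≈ 2.6860 bits.
Huffman merges: 7/100+2/25→3/20; 11/100+3/25→23/100; 3/20+19/100→17/50; 21/100+11/50→43/100; 23/100+17/50→57/100; 43/100+57/100→1. L = 68/25 ≈ 2.7200.
Efficiency = H/L = 2.6860/2.7200 = 98.8%.

98.8%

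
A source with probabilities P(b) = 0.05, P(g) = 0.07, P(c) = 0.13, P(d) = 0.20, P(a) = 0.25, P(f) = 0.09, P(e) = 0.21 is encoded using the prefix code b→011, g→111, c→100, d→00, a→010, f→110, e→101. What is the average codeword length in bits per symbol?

L̄ = Σ pᵢ·ℓᵢ = 0.05·3 + 0.07·3 + 0.13·3 + 0.20·2 + 0.25·3 + 0.09·3 + 0.21·3 = 2.8 bits/symbol.

2.8 bits/symbol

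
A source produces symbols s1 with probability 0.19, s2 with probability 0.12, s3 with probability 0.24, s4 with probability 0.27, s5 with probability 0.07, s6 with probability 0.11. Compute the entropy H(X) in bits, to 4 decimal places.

2.4453 bits

H = −Σ pᵢ log₂ pᵢ.
−0.19·log₂(0.19) = 0.4552
−0.12·log₂(0.12) = 0.3671
−0.24·log₂(0.24) = 0.4941
−0.27·log₂(0.27) = 0.5100
−0.07·log₂(0.07) = 0.2686
−0.11·log₂(0.11) = 0.3503
Sum ≈ 2.4453 → 2.4453 bits.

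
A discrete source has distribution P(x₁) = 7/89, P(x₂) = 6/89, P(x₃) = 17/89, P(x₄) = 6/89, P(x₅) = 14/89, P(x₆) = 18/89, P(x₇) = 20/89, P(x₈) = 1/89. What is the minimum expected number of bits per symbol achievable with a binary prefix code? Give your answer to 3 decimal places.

Repeatedly combine the two least-probable nodes; the expected code length is the sum of the merged weights.
merge 1/89 + 6/89 → 7/89
merge 6/89 + 7/89 → 13/89
merge 7/89 + 13/89 → 20/89
merge 14/89 + 17/89 → 31/89
merge 18/89 + 20/89 → 38/89
merge 20/89 + 31/89 → 51/89
merge 38/89 + 51/89 → 1
L = 7/89 + 13/89 + 20/89 + 31/89 + 38/89 + 51/89 + 1 = 249/89 ≈ 2.798 bits/symbol.

2.798 bits/symbol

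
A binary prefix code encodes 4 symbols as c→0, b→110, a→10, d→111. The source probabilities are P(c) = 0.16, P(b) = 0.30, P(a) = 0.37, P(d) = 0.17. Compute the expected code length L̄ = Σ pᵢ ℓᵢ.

2.31 bits/symbol

L̄ = Σ pᵢ·ℓᵢ = 0.16·1 + 0.30·3 + 0.37·2 + 0.17·3 = 2.31 bits/symbol.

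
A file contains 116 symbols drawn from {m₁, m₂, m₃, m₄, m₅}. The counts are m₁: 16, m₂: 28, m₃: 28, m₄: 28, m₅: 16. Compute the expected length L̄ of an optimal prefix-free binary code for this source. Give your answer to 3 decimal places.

2.276 bits/symbol

Probabilities are the counts divided by 116.
Repeatedly combine the two least-probable nodes; the expected code length is the sum of the merged weights.
merge 4/29 + 4/29 → 8/29
merge 7/29 + 7/29 → 14/29
merge 7/29 + 8/29 → 15/29
merge 14/29 + 15/29 → 1
L = 8/29 + 14/29 + 15/29 + 1 = 66/29 ≈ 2.276 bits/symbol.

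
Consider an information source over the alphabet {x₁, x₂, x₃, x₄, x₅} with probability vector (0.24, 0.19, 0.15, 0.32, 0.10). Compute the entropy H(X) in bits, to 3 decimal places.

H = −Σ pᵢ log₂ pᵢ.
−0.24·log₂(0.24) = 0.4941
−0.19·log₂(0.19) = 0.4552
−0.15·log₂(0.15) = 0.4105
−0.32·log₂(0.32) = 0.5260
−0.10·log₂(0.10) = 0.3322
Sum ≈ 2.2181 → 2.218 bits.

2.218 bits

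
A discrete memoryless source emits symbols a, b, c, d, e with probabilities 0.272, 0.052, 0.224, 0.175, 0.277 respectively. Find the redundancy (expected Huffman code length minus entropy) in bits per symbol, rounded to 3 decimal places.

Entropy H = −Σ p log₂ p ≈ 2.1693 bits.
Huffman merges: 13/250+7/40→227/1000; 28/125+227/1000→451/1000; 34/125+277/1000→549/1000; 451/1000+549/1000→1. L = 2227/1000 ≈ 2.2270.
L − H = 2.2270 − 2.1693 = 0.058 bits.

0.058 bits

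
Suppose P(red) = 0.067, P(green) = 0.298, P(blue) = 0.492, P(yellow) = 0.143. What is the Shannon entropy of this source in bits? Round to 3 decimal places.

1.686 bits

H = −Σ pᵢ log₂ pᵢ.
−0.067·log₂(0.067) = 0.2613
−0.298·log₂(0.298) = 0.5205
−0.492·log₂(0.492) = 0.5034
−0.143·log₂(0.143) = 0.4012
Sum ≈ 1.6865 → 1.686 bits.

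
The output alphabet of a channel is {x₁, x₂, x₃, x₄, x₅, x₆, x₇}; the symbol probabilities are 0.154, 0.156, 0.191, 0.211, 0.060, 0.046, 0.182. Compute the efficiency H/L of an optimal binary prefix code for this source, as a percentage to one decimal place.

Entropy H = −Σ p log₂ p ≈ 2.6588 bits.
Huffman merges: 23/500+3/50→53/500; 53/500+77/500→13/50; 39/250+91/500→169/500; 191/1000+211/1000→201/500; 13/50+169/500→299/500; 201/500+299/500→1. L = 338/125 ≈ 2.7040.
Efficiency = H/L = 2.6588/2.7040 = 98.3%.

98.3%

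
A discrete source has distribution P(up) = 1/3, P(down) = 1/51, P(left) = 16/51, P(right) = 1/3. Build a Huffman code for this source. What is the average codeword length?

Repeatedly combine the two least-probable nodes; the expected code length is the sum of the merged weights.
merge 1/51 + 16/51 → 1/3
merge 1/3 + 1/3 → 2/3
merge 1/3 + 2/3 → 1
L = 1/3 + 2/3 + 1 = 2 bits/symbol.

2 bits/symbol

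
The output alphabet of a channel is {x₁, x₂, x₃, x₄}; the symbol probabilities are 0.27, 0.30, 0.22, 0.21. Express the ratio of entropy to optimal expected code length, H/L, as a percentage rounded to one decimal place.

99.2%

Entropy H = −Σ p log₂ p ≈ 1.9845 bits.
Huffman merges: 21/100+11/50→43/100; 27/100+3/10→57/100; 43/100+57/100→1. L = 2 ≈ 2.0000.
Efficiency = H/L = 1.9845/2.0000 = 99.2%.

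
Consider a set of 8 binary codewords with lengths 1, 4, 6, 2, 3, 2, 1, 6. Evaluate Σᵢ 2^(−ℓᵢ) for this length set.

1.71875

With common denominator 2^6 = 64: Σ 2^(−ℓᵢ) = 32/64 + 4/64 + 1/64 + 16/64 + 8/64 + 16/64 + 32/64 + 1/64 = 110/64 = 1.71875.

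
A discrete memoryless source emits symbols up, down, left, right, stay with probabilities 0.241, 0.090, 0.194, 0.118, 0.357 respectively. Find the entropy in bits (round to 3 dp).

2.161 bits

H = −Σ pᵢ log₂ pᵢ.
−0.241·log₂(0.241) = 0.4947
−0.090·log₂(0.090) = 0.3127
−0.194·log₂(0.194) = 0.4590
−0.118·log₂(0.118) = 0.3638
−0.357·log₂(0.357) = 0.5305
Sum ≈ 2.1607 → 2.161 bits.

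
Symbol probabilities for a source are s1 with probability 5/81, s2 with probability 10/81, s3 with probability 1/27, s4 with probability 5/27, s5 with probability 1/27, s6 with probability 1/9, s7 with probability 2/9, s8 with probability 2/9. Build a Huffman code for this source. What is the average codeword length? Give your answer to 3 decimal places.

Repeatedly combine the two least-probable nodes; the expected code length is the sum of the merged weights.
merge 1/27 + 1/27 → 2/27
merge 5/81 + 2/27 → 11/81
merge 1/9 + 10/81 → 19/81
merge 11/81 + 5/27 → 26/81
merge 2/9 + 2/9 → 4/9
merge 19/81 + 26/81 → 5/9
merge 4/9 + 5/9 → 1
L = 2/27 + 11/81 + 19/81 + 26/81 + 4/9 + 5/9 + 1 = 224/81 ≈ 2.765 bits/symbol.

2.765 bits/symbol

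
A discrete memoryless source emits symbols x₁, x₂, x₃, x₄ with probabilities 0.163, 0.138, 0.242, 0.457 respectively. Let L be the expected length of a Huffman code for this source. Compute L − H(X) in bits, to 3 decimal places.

Entropy H = −Σ p log₂ p ≈ 1.8325 bits.
Huffman merges: 69/500+163/1000→301/1000; 121/500+301/1000→543/1000; 457/1000+543/1000→1. L = 461/250 ≈ 1.8440.
L − H = 1.8440 − 1.8325 = 0.011 bits.

0.011 bits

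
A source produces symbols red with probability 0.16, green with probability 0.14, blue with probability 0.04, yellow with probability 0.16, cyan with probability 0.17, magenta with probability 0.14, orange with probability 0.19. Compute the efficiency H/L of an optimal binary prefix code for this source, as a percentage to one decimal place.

Entropy H = −Σ p log₂ p ≈ 2.7158 bits.
Huffman merges: 1/25+7/50→9/50; 7/50+4/25→3/10; 4/25+17/100→33/100; 9/50+19/100→37/100; 3/10+33/100→63/100; 37/100+63/100→1. L = 281/100 ≈ 2.8100.
Efficiency = H/L = 2.7158/2.8100 = 96.6%.

96.6%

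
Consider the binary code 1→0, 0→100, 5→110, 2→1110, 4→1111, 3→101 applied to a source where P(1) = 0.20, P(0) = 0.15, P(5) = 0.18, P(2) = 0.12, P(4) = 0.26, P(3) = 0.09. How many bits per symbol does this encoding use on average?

L̄ = Σ pᵢ·ℓᵢ = 0.20·1 + 0.15·3 + 0.18·3 + 0.12·4 + 0.26·4 + 0.09·3 = 2.98 bits/symbol.

2.98 bits/symbol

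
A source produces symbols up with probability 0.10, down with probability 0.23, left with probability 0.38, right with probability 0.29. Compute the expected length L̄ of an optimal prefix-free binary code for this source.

1.95 bits/symbol

Repeatedly combine the two least-probable nodes; the expected code length is the sum of the merged weights.
merge 1/10 + 23/100 → 33/100
merge 29/100 + 33/100 → 31/50
merge 19/50 + 31/50 → 1
L = 33/100 + 31/50 + 1 = 39/20 = 1.95 bits/symbol.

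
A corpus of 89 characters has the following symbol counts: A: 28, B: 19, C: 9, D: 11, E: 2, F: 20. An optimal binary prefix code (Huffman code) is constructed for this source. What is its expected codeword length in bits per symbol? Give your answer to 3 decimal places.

Probabilities are the counts divided by 89.
Repeatedly combine the two least-probable nodes; the expected code length is the sum of the merged weights.
merge 2/89 + 9/89 → 11/89
merge 11/89 + 11/89 → 22/89
merge 19/89 + 20/89 → 39/89
merge 22/89 + 28/89 → 50/89
merge 39/89 + 50/89 → 1
L = 11/89 + 22/89 + 39/89 + 50/89 + 1 = 211/89 ≈ 2.371 bits/symbol.

2.371 bits/symbol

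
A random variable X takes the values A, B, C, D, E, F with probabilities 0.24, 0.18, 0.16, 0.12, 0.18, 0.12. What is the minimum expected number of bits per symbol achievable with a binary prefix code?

Repeatedly combine the two least-probable nodes; the expected code length is the sum of the merged weights.
merge 3/25 + 3/25 → 6/25
merge 4/25 + 9/50 → 17/50
merge 9/50 + 6/25 → 21/50
merge 6/25 + 17/50 → 29/50
merge 21/50 + 29/50 → 1
L = 6/25 + 17/50 + 21/50 + 29/50 + 1 = 129/50 = 2.58 bits/symbol.

2.58 bits/symbol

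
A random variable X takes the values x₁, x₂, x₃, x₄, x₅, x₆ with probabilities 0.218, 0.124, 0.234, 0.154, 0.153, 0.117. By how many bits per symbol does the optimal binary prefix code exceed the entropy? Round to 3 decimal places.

Entropy H = −Σ p log₂ p ≈ 2.5350 bits.
Huffman merges: 117/1000+31/250→241/1000; 153/1000+77/500→307/1000; 109/500+117/500→113/250; 241/1000+307/1000→137/250; 113/250+137/250→1. L = 637/250 ≈ 2.5480.
L − H = 2.5480 − 2.5350 = 0.013 bits.

0.013 bits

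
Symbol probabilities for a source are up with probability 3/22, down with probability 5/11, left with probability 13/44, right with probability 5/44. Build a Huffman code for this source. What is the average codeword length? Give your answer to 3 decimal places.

Repeatedly combine the two least-probable nodes; the expected code length is the sum of the merged weights.
merge 5/44 + 3/22 → 1/4
merge 1/4 + 13/44 → 6/11
merge 5/11 + 6/11 → 1
L = 1/4 + 6/11 + 1 = 79/44 ≈ 1.795 bits/symbol.

1.795 bits/symbol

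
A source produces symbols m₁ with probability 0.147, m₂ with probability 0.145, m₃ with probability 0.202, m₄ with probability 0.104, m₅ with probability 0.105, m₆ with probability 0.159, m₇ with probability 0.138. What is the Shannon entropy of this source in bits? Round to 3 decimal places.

H = −Σ pᵢ log₂ pᵢ.
−0.147·log₂(0.147) = 0.4066
−0.145·log₂(0.145) = 0.4040
−0.202·log₂(0.202) = 0.4661
−0.104·log₂(0.104) = 0.3396
−0.105·log₂(0.105) = 0.3414
−0.159·log₂(0.159) = 0.4218
−0.138·log₂(0.138) = 0.3943
Sum ≈ 2.7738 → 2.774 bits.

2.774 bits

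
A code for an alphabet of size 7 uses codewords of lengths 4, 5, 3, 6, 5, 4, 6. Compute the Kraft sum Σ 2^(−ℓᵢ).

0.34375

With common denominator 2^6 = 64: Σ 2^(−ℓᵢ) = 4/64 + 2/64 + 8/64 + 1/64 + 2/64 + 4/64 + 1/64 = 22/64 = 0.34375.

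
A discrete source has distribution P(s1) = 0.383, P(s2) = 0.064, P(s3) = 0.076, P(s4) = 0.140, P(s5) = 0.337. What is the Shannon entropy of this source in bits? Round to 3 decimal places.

H = −Σ pᵢ log₂ pᵢ.
−0.383·log₂(0.383) = 0.5303
−0.064·log₂(0.064) = 0.2538
−0.076·log₂(0.076) = 0.2826
−0.140·log₂(0.140) = 0.3971
−0.337·log₂(0.337) = 0.5288
Sum ≈ 1.9926 → 1.993 bits.

1.993 bits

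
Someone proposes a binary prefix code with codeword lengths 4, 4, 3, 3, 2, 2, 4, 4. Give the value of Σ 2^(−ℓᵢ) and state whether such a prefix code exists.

1; yes

With common denominator 2^4 = 16: Σ 2^(−ℓᵢ) = 1/16 + 1/16 + 2/16 + 2/16 + 4/16 + 4/16 + 1/16 + 1/16 = 16/16 = 1.
Kraft's inequality requires Σ ≤ 1; here Σ = 1 ≤ 1, so such a prefix code exists.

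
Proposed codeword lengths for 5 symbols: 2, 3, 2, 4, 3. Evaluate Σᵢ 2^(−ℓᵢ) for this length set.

With common denominator 2^4 = 16: Σ 2^(−ℓᵢ) = 4/16 + 2/16 + 4/16 + 1/16 + 2/16 = 13/16 = 0.8125.

0.8125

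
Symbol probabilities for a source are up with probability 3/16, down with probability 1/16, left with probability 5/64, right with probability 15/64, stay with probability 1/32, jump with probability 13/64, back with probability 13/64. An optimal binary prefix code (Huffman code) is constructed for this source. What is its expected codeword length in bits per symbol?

Repeatedly combine the two least-probable nodes; the expected code length is the sum of the merged weights.
merge 1/32 + 1/16 → 3/32
merge 5/64 + 3/32 → 11/64
merge 11/64 + 3/16 → 23/64
merge 13/64 + 13/64 → 13/32
merge 15/64 + 23/64 → 19/32
merge 13/32 + 19/32 → 1
L = 3/32 + 11/64 + 23/64 + 13/32 + 19/32 + 1 = 21/8 = 2.625 bits/symbol.

2.625 bits/symbol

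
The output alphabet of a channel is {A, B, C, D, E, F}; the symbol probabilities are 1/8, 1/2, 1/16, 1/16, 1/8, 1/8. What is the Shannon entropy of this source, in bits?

2.125 bits

Each probability is a power of 1/2, so log₂(1/p) is an integer.
H = Σ p·log₂(1/p) = 1/8·3 + 1/2·1 + 1/16·4 + 1/16·4 + 1/8·3 + 1/8·3 = 2.125 bits.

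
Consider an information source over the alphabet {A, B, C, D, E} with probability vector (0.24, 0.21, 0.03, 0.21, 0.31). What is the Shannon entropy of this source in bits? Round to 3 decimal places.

H = −Σ pᵢ log₂ pᵢ.
−0.24·log₂(0.24) = 0.4941
−0.21·log₂(0.21) = 0.4728
−0.03·log₂(0.03) = 0.1518
−0.21·log₂(0.21) = 0.4728
−0.31·log₂(0.31) = 0.5238
Sum ≈ 2.1153 → 2.115 bits.

2.115 bits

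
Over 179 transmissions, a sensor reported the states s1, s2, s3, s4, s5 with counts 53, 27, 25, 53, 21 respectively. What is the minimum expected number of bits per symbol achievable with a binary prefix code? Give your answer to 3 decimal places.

Probabilities are the counts divided by 179.
Repeatedly combine the two least-probable nodes; the expected code length is the sum of the merged weights.
merge 21/179 + 25/179 → 46/179
merge 27/179 + 46/179 → 73/179
merge 53/179 + 53/179 → 106/179
merge 73/179 + 106/179 → 1
L = 46/179 + 73/179 + 106/179 + 1 = 404/179 ≈ 2.257 bits/symbol.

2.257 bits/symbol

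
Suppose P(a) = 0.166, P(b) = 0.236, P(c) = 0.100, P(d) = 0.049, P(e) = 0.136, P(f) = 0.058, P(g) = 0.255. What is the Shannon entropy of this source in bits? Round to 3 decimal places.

2.599 bits

H = −Σ pᵢ log₂ pᵢ.
−0.166·log₂(0.166) = 0.4301
−0.236·log₂(0.236) = 0.4916
−0.100·log₂(0.100) = 0.3322
−0.049·log₂(0.049) = 0.2132
−0.136·log₂(0.136) = 0.3915
−0.058·log₂(0.058) = 0.2383
−0.255·log₂(0.255) = 0.5027
Sum ≈ 2.5995 → 2.599 bits.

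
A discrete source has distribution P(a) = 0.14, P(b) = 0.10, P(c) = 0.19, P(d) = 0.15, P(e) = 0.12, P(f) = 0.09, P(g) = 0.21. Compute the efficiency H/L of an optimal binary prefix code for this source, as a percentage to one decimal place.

98.5%

Entropy H = −Σ p log₂ p ≈ 2.7476 bits.
Huffman merges: 9/100+1/10→19/100; 3/25+7/50→13/50; 3/20+19/100→17/50; 19/100+21/100→2/5; 13/50+17/50→3/5; 2/5+3/5→1. L = 279/100 ≈ 2.7900.
Efficiency = H/L = 2.7476/2.7900 = 98.5%.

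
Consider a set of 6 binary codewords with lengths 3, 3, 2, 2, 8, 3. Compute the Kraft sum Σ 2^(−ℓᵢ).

0.87890625

With common denominator 2^8 = 256: Σ 2^(−ℓᵢ) = 32/256 + 32/256 + 64/256 + 64/256 + 1/256 + 32/256 = 225/256 = 0.87890625.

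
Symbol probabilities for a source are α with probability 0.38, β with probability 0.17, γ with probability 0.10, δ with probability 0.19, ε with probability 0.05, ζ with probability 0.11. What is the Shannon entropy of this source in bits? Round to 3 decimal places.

2.319 bits

H = −Σ pᵢ log₂ pᵢ.
−0.38·log₂(0.38) = 0.5305
−0.17·log₂(0.17) = 0.4346
−0.10·log₂(0.10) = 0.3322
−0.19·log₂(0.19) = 0.4552
−0.05·log₂(0.05) = 0.2161
−0.11·log₂(0.11) = 0.3503
Sum ≈ 2.3188 → 2.319 bits.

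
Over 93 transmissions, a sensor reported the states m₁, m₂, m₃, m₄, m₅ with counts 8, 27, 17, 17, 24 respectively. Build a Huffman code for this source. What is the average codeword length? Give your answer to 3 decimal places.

Probabilities are the counts divided by 93.
Repeatedly combine the two least-probable nodes; the expected code length is the sum of the merged weights.
merge 8/93 + 17/93 → 25/93
merge 17/93 + 8/31 → 41/93
merge 25/93 + 9/31 → 52/93
merge 41/93 + 52/93 → 1
L = 25/93 + 41/93 + 52/93 + 1 = 211/93 ≈ 2.269 bits/symbol.

2.269 bits/symbol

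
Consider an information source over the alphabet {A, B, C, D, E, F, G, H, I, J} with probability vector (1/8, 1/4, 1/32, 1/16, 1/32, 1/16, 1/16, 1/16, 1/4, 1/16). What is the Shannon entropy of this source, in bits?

2.9375 bits

Each probability is a power of 1/2, so log₂(1/p) is an integer.
H = Σ p·log₂(1/p) = 1/8·3 + 1/4·2 + 1/32·5 + 1/16·4 + 1/32·5 + 1/16·4 + 1/16·4 + 1/16·4 + 1/4·2 + 1/16·4 = 2.9375 bits.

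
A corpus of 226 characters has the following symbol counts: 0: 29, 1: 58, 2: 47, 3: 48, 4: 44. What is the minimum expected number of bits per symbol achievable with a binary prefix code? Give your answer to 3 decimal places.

2.323 bits/symbol

Probabilities are the counts divided by 226.
Repeatedly combine the two least-probable nodes; the expected code length is the sum of the merged weights.
merge 29/226 + 22/113 → 73/226
merge 47/226 + 24/113 → 95/226
merge 29/113 + 73/226 → 131/226
merge 95/226 + 131/226 → 1
L = 73/226 + 95/226 + 131/226 + 1 = 525/226 ≈ 2.323 bits/symbol.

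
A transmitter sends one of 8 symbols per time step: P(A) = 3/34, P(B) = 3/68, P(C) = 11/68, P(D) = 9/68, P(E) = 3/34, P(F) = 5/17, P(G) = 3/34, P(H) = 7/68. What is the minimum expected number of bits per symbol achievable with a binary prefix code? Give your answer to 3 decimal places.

2.838 bits/symbol

Repeatedly combine the two least-probable nodes; the expected code length is the sum of the merged weights.
merge 3/68 + 3/34 → 9/68
merge 3/34 + 3/34 → 3/17
merge 7/68 + 9/68 → 4/17
merge 9/68 + 11/68 → 5/17
merge 3/17 + 4/17 → 7/17
merge 5/17 + 5/17 → 10/17
merge 7/17 + 10/17 → 1
L = 9/68 + 3/17 + 4/17 + 5/17 + 7/17 + 10/17 + 1 = 193/68 ≈ 2.838 bits/symbol.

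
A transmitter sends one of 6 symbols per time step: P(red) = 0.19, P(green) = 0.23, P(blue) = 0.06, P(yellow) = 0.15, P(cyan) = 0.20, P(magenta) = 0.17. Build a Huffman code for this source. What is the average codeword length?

2.57 bits/symbol

Repeatedly combine the two least-probable nodes; the expected code length is the sum of the merged weights.
merge 3/50 + 3/20 → 21/100
merge 17/100 + 19/100 → 9/25
merge 1/5 + 21/100 → 41/100
merge 23/100 + 9/25 → 59/100
merge 41/100 + 59/100 → 1
L = 21/100 + 9/25 + 41/100 + 59/100 + 1 = 257/100 = 2.57 bits/symbol.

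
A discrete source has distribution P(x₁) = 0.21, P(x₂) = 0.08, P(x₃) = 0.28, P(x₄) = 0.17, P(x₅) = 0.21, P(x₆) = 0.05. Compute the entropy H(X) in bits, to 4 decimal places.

2.4021 bits

H = −Σ pᵢ log₂ pᵢ.
−0.21·log₂(0.21) = 0.4728
−0.08·log₂(0.08) = 0.2915
−0.28·log₂(0.28) = 0.5142
−0.17·log₂(0.17) = 0.4346
−0.21·log₂(0.21) = 0.4728
−0.05·log₂(0.05) = 0.2161
Sum ≈ 2.4021 → 2.4021 bits.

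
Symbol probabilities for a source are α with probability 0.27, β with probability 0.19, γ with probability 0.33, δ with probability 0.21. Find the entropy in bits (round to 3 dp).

1.966 bits

H = −Σ pᵢ log₂ pᵢ.
−0.27·log₂(0.27) = 0.5100
−0.19·log₂(0.19) = 0.4552
−0.33·log₂(0.33) = 0.5278
−0.21·log₂(0.21) = 0.4728
Sum ≈ 1.9659 → 1.966 bits.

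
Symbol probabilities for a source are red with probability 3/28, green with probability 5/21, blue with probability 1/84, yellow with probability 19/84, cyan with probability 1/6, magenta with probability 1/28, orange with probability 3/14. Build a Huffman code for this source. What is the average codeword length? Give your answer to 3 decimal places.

2.524 bits/symbol

Repeatedly combine the two least-probable nodes; the expected code length is the sum of the merged weights.
merge 1/84 + 1/28 → 1/21
merge 1/21 + 3/28 → 13/84
merge 13/84 + 1/6 → 9/28
merge 3/14 + 19/84 → 37/84
merge 5/21 + 9/28 → 47/84
merge 37/84 + 47/84 → 1
L = 1/21 + 13/84 + 9/28 + 37/84 + 47/84 + 1 = 53/21 ≈ 2.524 bits/symbol.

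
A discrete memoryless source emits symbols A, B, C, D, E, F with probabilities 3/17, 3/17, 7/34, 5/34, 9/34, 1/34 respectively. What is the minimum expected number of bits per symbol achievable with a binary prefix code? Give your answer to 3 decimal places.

2.529 bits/symbol

Repeatedly combine the two least-probable nodes; the expected code length is the sum of the merged weights.
merge 1/34 + 5/34 → 3/17
merge 3/17 + 3/17 → 6/17
merge 3/17 + 7/34 → 13/34
merge 9/34 + 6/17 → 21/34
merge 13/34 + 21/34 → 1
L = 3/17 + 6/17 + 13/34 + 21/34 + 1 = 43/17 ≈ 2.529 bits/symbol.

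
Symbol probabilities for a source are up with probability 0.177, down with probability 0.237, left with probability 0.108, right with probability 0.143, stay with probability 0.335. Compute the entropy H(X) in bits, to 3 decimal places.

2.211 bits

H = −Σ pᵢ log₂ pᵢ.
−0.177·log₂(0.177) = 0.4422
−0.237·log₂(0.237) = 0.4923
−0.108·log₂(0.108) = 0.3468
−0.143·log₂(0.143) = 0.4012
−0.335·log₂(0.335) = 0.5286
Sum ≈ 2.2110 → 2.211 bits.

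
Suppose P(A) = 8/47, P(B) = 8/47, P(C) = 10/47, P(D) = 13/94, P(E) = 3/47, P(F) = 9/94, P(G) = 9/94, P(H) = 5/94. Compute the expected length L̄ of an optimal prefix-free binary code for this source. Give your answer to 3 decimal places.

Repeatedly combine the two least-probable nodes; the expected code length is the sum of the merged weights.
merge 5/94 + 3/47 → 11/94
merge 9/94 + 9/94 → 9/47
merge 11/94 + 13/94 → 12/47
merge 8/47 + 8/47 → 16/47
merge 9/47 + 10/47 → 19/47
merge 12/47 + 16/47 → 28/47
merge 19/47 + 28/47 → 1
L = 11/94 + 9/47 + 12/47 + 16/47 + 19/47 + 28/47 + 1 = 273/94 ≈ 2.904 bits/symbol.

2.904 bits/symbol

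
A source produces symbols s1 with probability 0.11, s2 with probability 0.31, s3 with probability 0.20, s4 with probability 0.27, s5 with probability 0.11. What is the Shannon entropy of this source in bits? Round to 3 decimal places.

2.199 bits

H = −Σ pᵢ log₂ pᵢ.
−0.11·log₂(0.11) = 0.3503
−0.31·log₂(0.31) = 0.5238
−0.20·log₂(0.20) = 0.4644
−0.27·log₂(0.27) = 0.5100
−0.11·log₂(0.11) = 0.3503
Sum ≈ 2.1988 → 2.199 bits.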